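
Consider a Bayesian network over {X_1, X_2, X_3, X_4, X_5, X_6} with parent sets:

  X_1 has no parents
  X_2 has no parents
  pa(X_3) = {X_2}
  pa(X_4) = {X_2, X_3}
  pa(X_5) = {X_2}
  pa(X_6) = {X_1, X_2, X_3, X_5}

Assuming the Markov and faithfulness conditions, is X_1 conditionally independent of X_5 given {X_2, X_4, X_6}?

We examine all 4 paths between X_1 and X_5:
  1. X_1 → X_6 ← X_5 — X_6:collider[open] ⇒ active
  2. X_1 → X_6 ← X_3 → X_4 ← X_2 → X_5 — X_6:collider[open]; X_3:fork[open]; X_4:collider[open]; X_2:fork[blocks] ⇒ blocked
  3. X_1 → X_6 ← X_3 ← X_2 → X_5 — X_6:collider[open]; X_3:chain[open]; X_2:fork[blocks] ⇒ blocked
  4. X_1 → X_6 ← X_2 → X_5 — X_6:collider[open]; X_2:fork[blocks] ⇒ blocked
At least one path is unblocked, so d-separation fails.

No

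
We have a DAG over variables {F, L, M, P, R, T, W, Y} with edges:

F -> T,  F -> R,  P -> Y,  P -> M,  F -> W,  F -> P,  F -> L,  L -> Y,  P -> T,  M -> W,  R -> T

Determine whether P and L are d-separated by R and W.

No

5 paths connect P and L; each must be blocked for d-separation to hold:
Path 1: P → Y ← L
  Y is a collider here and neither Y nor any of its descendants is conditioned on, so the collider stays closed — the path is blocked at Y.
Path 2: P → T ← R ← F → L
  T is a collider here and neither T nor any of its descendants is conditioned on, so the collider stays closed — the path is blocked at T.
Path 3: P → T ← F → L
  T is a collider here and neither T nor any of its descendants is conditioned on, so the collider stays closed — the path is blocked at T.
Path 4: P → M → W ← F → L
  M is a chain and M is not conditioned on; W is a collider and W is conditioned on, which opens it; F is a fork and F is not conditioned on — no node blocks this path, so it is active.
Path 5: P ← F → L
  F is a fork and F is not conditioned on — no node blocks this path, so it is active.
Since the path P → M → W ← F → L is active, P and L are not d-separated given {R, W}.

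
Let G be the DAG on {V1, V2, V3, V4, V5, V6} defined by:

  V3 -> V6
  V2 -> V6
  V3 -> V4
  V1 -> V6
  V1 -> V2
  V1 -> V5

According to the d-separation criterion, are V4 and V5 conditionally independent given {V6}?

No

Enumerating the 2 paths from V4 to V5 and testing each for blocking by {V6}:
  1. V4 ← V3 → V6 ← V2 ← V1 → V5 — V3:fork[open]; V6:collider[open]; V2:chain[open]; V1:fork[open] ⇒ active
  2. V4 ← V3 → V6 ← V1 → V5 — V3:fork[open]; V6:collider[open]; V1:fork[open] ⇒ active
Since the path V4 ← V3 → V6 ← V2 ← V1 → V5 is active, V4 and V5 are not d-separated given {V6}.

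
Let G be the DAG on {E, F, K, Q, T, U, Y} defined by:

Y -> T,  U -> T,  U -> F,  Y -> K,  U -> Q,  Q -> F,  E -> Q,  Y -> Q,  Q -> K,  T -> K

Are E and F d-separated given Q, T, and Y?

No

There are 6 undirected paths between E and F; checking each against the conditioning set {Q, T, Y}:
Path 1: E → Q → F
  Q is a chain here and Q is conditioned on, so the path is blocked at Q.
Path 2: E → Q → K ← Y → T ← U → F
  Q is a chain here and Q is conditioned on, so the path is blocked at Q.
Path 3: E → Q → K ← T ← U → F
  Q is a chain here and Q is conditioned on, so the path is blocked at Q.
Path 4: E → Q ← U → F
  Q is a collider and Q is conditioned on, which opens it; U is a fork and U is not conditioned on — no node blocks this path, so it is active.
Path 5: E → Q ← Y → K ← T ← U → F
  Y is a fork here and Y is conditioned on, so the path is blocked at Y.
Path 6: E → Q ← Y → T ← U → F
  Y is a fork here and Y is conditioned on, so the path is blocked at Y.
At least one path is unblocked, so d-separation fails.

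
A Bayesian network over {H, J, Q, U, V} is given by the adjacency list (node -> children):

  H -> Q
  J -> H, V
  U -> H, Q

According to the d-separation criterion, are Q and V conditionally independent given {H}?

2 paths connect Q and V; each must be blocked for d-separation to hold:
Path 1: Q ← H ← J → V
  H is a chain here and H is conditioned on, so the path is blocked at H.
Path 2: Q ← U → H ← J → V
  U is a fork and U is not conditioned on; H is a collider and H is conditioned on, which opens it; J is a fork and J is not conditioned on — no node blocks this path, so it is active.
Because an active path exists, Q and V are not d-separated.

No — Q and V are not d-separated given {H}.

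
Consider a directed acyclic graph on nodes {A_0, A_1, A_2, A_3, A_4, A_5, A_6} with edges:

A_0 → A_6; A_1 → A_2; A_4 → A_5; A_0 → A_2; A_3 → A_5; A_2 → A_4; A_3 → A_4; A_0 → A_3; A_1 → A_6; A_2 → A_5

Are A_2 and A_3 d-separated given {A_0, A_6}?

Yes

Enumerating the 6 paths from A_2 to A_3 and testing each for blocking by {A_0, A_6}:
Path 1: A_2 → A_5 ← A_3
  A_5 is a collider here and neither A_5 nor any of its descendants is conditioned on, so the collider stays closed — the path is blocked at A_5.
Path 2: A_2 → A_5 ← A_4 ← A_3
  A_5 is a collider here and neither A_5 nor any of its descendants is conditioned on, so the collider stays closed — the path is blocked at A_5.
Path 3: A_2 → A_4 → A_5 ← A_3
  A_5 is a collider here and neither A_5 nor any of its descendants is conditioned on, so the collider stays closed — the path is blocked at A_5.
Path 4: A_2 → A_4 ← A_3
  A_4 is a collider here and neither A_4 nor any of its descendants is conditioned on, so the collider stays closed — the path is blocked at A_4.
Path 5: A_2 ← A_1 → A_6 ← A_0 → A_3
  A_0 is a fork here and A_0 is conditioned on, so the path is blocked at A_0.
Path 6: A_2 ← A_0 → A_3
  A_0 is a fork here and A_0 is conditioned on, so the path is blocked at A_0.
Every path is blocked, so A_2 and A_3 are d-separated given {A_0, A_6}.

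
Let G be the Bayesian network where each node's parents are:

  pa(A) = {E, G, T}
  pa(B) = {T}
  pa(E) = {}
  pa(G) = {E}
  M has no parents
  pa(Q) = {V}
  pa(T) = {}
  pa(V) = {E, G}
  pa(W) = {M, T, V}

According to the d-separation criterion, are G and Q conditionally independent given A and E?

No — G and Q are not d-separated given {A, E}.

We examine all 5 paths between G and Q:
  1. G → A ← T → W ← V → Q — A:collider[open]; T:fork[open]; W:collider[blocks]; V:fork[open] ⇒ blocked
  2. G → A ← E → V → Q — A:collider[open]; E:fork[blocks]; V:chain[open] ⇒ blocked
  3. G ← E → A ← T → W ← V → Q — E:fork[blocks]; A:collider[open]; T:fork[open]; W:collider[blocks]; V:fork[open] ⇒ blocked
  4. G ← E → V → Q — E:fork[blocks]; V:chain[open] ⇒ blocked
  5. G → V → Q — V:chain[open] ⇒ active
At least one path is unblocked, so d-separation fails.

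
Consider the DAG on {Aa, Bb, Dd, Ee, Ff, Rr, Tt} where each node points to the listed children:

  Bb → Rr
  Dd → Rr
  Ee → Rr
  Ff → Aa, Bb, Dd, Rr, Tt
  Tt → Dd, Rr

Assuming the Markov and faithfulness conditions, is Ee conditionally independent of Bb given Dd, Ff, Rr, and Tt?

No — Ee and Bb are not d-separated given {Dd, Ff, Rr, Tt}.

There are 6 undirected paths between Ee and Bb; checking each against the conditioning set {Dd, Ff, Rr, Tt}:
Path 1: Ee → Rr ← Dd ← Tt ← Ff → Bb
  Dd is a chain here and Dd is conditioned on, so the path is blocked at Dd.
Path 2: Ee → Rr ← Dd ← Ff → Bb
  Dd is a chain here and Dd is conditioned on, so the path is blocked at Dd.
Path 3: Ee → Rr ← Bb
  Rr is a collider and Rr is conditioned on, which opens it — no node blocks this path, so it is active.
Path 4: Ee → Rr ← Tt → Dd ← Ff → Bb
  Tt is a fork here and Tt is conditioned on, so the path is blocked at Tt.
Path 5: Ee → Rr ← Tt ← Ff → Bb
  Tt is a chain here and Tt is conditioned on, so the path is blocked at Tt.
Path 6: Ee → Rr ← Ff → Bb
  Ff is a fork here and Ff is conditioned on, so the path is blocked at Ff.
Because an active path exists, Ee and Bb are not d-separated.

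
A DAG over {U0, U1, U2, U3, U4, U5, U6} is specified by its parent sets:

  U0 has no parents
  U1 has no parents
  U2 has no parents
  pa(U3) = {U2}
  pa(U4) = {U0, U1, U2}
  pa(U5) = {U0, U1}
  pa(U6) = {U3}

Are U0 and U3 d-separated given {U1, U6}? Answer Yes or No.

Yes — U0 and U3 are d-separated given {U1, U6}.

We examine all 2 paths between U0 and U3:
Path 1: U0 → U4 ← U2 → U3
  U4 is a collider here and neither U4 nor any of its descendants is conditioned on, so the collider stays closed — the path is blocked at U4.
Path 2: U0 → U5 ← U1 → U4 ← U2 → U3
  U5 is a collider here and neither U5 nor any of its descendants is conditioned on, so the collider stays closed — the path is blocked at U5.
Since every path is blocked, d-separation holds.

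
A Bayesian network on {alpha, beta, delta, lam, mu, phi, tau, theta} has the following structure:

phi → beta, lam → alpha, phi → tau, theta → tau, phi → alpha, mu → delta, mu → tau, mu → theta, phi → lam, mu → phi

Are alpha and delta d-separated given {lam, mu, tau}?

6 paths connect alpha and delta; each must be blocked for d-separation to hold:
Path 1: alpha ← phi ← mu → delta
  mu is a fork here and mu is conditioned on, so the path is blocked at mu.
Path 2: alpha ← phi → tau ← mu → delta
  mu is a fork here and mu is conditioned on, so the path is blocked at mu.
Path 3: alpha ← phi → tau ← theta ← mu → delta
  mu is a fork here and mu is conditioned on, so the path is blocked at mu.
Path 4: alpha ← lam ← phi ← mu → delta
  lam is a chain here and lam is conditioned on, so the path is blocked at lam.
Path 5: alpha ← lam ← phi → tau ← mu → delta
  lam is a chain here and lam is conditioned on, so the path is blocked at lam.
Path 6: alpha ← lam ← phi → tau ← theta ← mu → delta
  lam is a chain here and lam is conditioned on, so the path is blocked at lam.
All paths are blocked; alpha ⊥ delta | {lam, mu, tau} holds.

Yes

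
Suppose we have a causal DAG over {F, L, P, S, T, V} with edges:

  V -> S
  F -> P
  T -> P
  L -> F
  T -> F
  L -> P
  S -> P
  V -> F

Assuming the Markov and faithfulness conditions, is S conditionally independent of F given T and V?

Enumerating the 4 paths from S to F and testing each for blocking by {T, V}:
  1. S → P ← L → F — P:collider[blocks]; L:fork[open] ⇒ blocked
  2. S → P ← F — P:collider[blocks] ⇒ blocked
  3. S → P ← T → F — P:collider[blocks]; T:fork[blocks] ⇒ blocked
  4. S ← V → F — V:fork[blocks] ⇒ blocked
All paths are blocked; S ⊥ F | {T, V} holds.

Yes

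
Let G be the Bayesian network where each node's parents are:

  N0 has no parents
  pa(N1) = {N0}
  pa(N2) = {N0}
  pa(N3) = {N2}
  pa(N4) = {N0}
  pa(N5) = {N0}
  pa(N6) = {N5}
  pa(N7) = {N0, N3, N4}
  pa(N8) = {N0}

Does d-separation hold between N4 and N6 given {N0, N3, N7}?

Yes

Enumerating the 3 paths from N4 to N6 and testing each for blocking by {N0, N3, N7}:
Path 1: N4 → N7 ← N3 ← N2 ← N0 → N5 → N6
  N3 is a chain here and N3 is conditioned on, so the path is blocked at N3.
Path 2: N4 → N7 ← N0 → N5 → N6
  N0 is a fork here and N0 is conditioned on, so the path is blocked at N0.
Path 3: N4 ← N0 → N5 → N6
  N0 is a fork here and N0 is conditioned on, so the path is blocked at N0.
All paths are blocked; N4 ⊥ N6 | {N0, N3, N7} holds.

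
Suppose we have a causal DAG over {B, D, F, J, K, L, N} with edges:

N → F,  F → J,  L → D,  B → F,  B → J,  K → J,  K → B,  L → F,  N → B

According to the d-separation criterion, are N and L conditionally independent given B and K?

Yes

4 paths connect N and L; each must be blocked for d-separation to hold:
Path 1: N → B → J ← F ← L
  B is a chain here and B is conditioned on, so the path is blocked at B.
Path 2: N → B → F ← L
  B is a chain here and B is conditioned on, so the path is blocked at B.
Path 3: N → B ← K → J ← F ← L
  K is a fork here and K is conditioned on, so the path is blocked at K.
Path 4: N → F ← L
  F is a collider here and neither F nor any of its descendants is conditioned on, so the collider stays closed — the path is blocked at F.
Every path is blocked, so N and L are d-separated given {B, K}.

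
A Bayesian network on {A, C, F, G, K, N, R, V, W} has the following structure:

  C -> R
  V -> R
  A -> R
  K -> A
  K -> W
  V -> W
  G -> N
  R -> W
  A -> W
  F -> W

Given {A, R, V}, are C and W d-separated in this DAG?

Yes

We examine all 4 paths between C and W:
  1. C → R ← A → W — R:collider[open]; A:fork[blocks] ⇒ blocked
  2. C → R ← A ← K → W — R:collider[open]; A:chain[blocks]; K:fork[open] ⇒ blocked
  3. C → R → W — R:chain[blocks] ⇒ blocked
  4. C → R ← V → W — R:collider[open]; V:fork[blocks] ⇒ blocked
All paths are blocked; C ⊥ W | {A, R, V} holds.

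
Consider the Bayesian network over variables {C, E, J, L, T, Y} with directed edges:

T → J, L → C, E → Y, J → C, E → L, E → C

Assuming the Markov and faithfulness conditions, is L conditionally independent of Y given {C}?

No

2 paths connect L and Y; each must be blocked for d-separation to hold:
Path 1: L → C ← E → Y
  C is a collider and C is conditioned on, which opens it; E is a fork and E is not conditioned on — no node blocks this path, so it is active.
Path 2: L ← E → Y
  E is a fork and E is not conditioned on — no node blocks this path, so it is active.
Because an active path exists, L and Y are not d-separated.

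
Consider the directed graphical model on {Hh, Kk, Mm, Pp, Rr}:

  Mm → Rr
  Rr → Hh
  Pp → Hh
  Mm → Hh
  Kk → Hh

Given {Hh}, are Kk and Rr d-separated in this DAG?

Enumerating the 2 paths from Kk to Rr and testing each for blocking by {Hh}:
Path 1: Kk → Hh ← Mm → Rr
  Hh is a collider and Hh is conditioned on, which opens it; Mm is a fork and Mm is not conditioned on — no node blocks this path, so it is active.
Path 2: Kk → Hh ← Rr
  Hh is a collider and Hh is conditioned on, which opens it — no node blocks this path, so it is active.
Because an active path exists, Kk and Rr are not d-separated.

No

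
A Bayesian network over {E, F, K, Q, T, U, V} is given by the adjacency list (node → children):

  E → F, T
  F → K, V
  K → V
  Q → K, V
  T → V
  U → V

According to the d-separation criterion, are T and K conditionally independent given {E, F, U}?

Enumerating the 6 paths from T to K and testing each for blocking by {E, F, U}:
Path 1: T ← E → F → V ← Q → K
  E is a fork here and E is conditioned on, so the path is blocked at E.
Path 2: T ← E → F → V ← K
  E is a fork here and E is conditioned on, so the path is blocked at E.
Path 3: T ← E → F → K
  E is a fork here and E is conditioned on, so the path is blocked at E.
Path 4: T → V ← F → K
  V is a collider here and neither V nor any of its descendants is conditioned on, so the collider stays closed — the path is blocked at V.
Path 5: T → V ← Q → K
  V is a collider here and neither V nor any of its descendants is conditioned on, so the collider stays closed — the path is blocked at V.
Path 6: T → V ← K
  V is a collider here and neither V nor any of its descendants is conditioned on, so the collider stays closed — the path is blocked at V.
Every path is blocked, so T and K are d-separated given {E, F, U}.

Yes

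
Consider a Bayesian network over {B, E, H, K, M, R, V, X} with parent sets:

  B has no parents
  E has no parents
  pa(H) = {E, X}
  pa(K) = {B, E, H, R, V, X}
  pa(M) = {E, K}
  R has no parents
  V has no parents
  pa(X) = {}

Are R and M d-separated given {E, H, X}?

No — R and M are not d-separated given {E, H, X}.

Enumerating the 4 paths from R to M and testing each for blocking by {E, H, X}:
  1. R → K → M — K:chain[open] ⇒ active
  2. R → K ← H ← E → M — K:collider[blocks]; H:chain[blocks]; E:fork[blocks] ⇒ blocked
  3. R → K ← E → M — K:collider[blocks]; E:fork[blocks] ⇒ blocked
  4. R → K ← X → H ← E → M — K:collider[blocks]; X:fork[blocks]; H:collider[open]; E:fork[blocks] ⇒ blocked
At least one path is unblocked, so d-separation fails.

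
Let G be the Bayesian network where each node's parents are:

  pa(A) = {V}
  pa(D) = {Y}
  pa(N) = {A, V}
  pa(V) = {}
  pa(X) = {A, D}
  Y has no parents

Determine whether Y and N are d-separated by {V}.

There are 2 undirected paths between Y and N; checking each against the conditioning set {V}:
Path 1: Y → D → X ← A → N
  X is a collider here and neither X nor any of its descendants is conditioned on, so the collider stays closed — the path is blocked at X.
Path 2: Y → D → X ← A ← V → N
  X is a collider here and neither X nor any of its descendants is conditioned on, so the collider stays closed — the path is blocked at X.
Since every path is blocked, d-separation holds.

Yes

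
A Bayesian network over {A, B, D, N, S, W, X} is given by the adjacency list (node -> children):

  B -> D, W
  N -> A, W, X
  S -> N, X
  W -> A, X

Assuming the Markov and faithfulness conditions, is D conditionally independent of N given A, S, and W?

No — D and N are not d-separated given {A, S, W}.

Enumerating the 4 paths from D to N and testing each for blocking by {A, S, W}:
Path 1: D ← B → W ← N
  B is a fork and B is not conditioned on; W is a collider and W is conditioned on, which opens it — no node blocks this path, so it is active.
Path 2: D ← B → W → X ← N
  W is a chain here and W is conditioned on, so the path is blocked at W.
Path 3: D ← B → W → X ← S → N
  W is a chain here and W is conditioned on, so the path is blocked at W.
Path 4: D ← B → W → A ← N
  W is a chain here and W is conditioned on, so the path is blocked at W.
Since the path D ← B → W ← N is active, D and N are not d-separated given {A, S, W}.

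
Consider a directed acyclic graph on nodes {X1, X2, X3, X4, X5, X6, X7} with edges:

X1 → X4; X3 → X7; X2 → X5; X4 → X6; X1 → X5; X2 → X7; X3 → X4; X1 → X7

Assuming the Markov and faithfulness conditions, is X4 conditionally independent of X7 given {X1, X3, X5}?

3 paths connect X4 and X7; each must be blocked for d-separation to hold:
Path 1: X4 ← X1 → X5 ← X2 → X7
  X1 is a fork here and X1 is conditioned on, so the path is blocked at X1.
Path 2: X4 ← X1 → X7
  X1 is a fork here and X1 is conditioned on, so the path is blocked at X1.
Path 3: X4 ← X3 → X7
  X3 is a fork here and X3 is conditioned on, so the path is blocked at X3.
Every path is blocked, so X4 and X7 are d-separated given {X1, X3, X5}.

Yes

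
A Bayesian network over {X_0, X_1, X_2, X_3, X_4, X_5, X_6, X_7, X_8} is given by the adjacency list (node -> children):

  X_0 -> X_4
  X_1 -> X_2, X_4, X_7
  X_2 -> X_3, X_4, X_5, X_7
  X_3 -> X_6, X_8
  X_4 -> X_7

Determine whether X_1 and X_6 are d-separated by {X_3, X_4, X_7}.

5 paths connect X_1 and X_6; each must be blocked for d-separation to hold:
Path 1: X_1 → X_7 ← X_4 ← X_2 → X_3 → X_6
  X_4 is a chain here and X_4 is conditioned on, so the path is blocked at X_4.
Path 2: X_1 → X_7 ← X_2 → X_3 → X_6
  X_3 is a chain here and X_3 is conditioned on, so the path is blocked at X_3.
Path 3: X_1 → X_4 → X_7 ← X_2 → X_3 → X_6
  X_4 is a chain here and X_4 is conditioned on, so the path is blocked at X_4.
Path 4: X_1 → X_4 ← X_2 → X_3 → X_6
  X_3 is a chain here and X_3 is conditioned on, so the path is blocked at X_3.
Path 5: X_1 → X_2 → X_3 → X_6
  X_3 is a chain here and X_3 is conditioned on, so the path is blocked at X_3.
Since every path is blocked, d-separation holds.

Yes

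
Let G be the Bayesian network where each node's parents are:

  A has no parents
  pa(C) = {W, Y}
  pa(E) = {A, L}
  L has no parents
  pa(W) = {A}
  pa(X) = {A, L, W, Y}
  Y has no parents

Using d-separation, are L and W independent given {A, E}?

There are 6 undirected paths between L and W; checking each against the conditioning set {A, E}:
  1. L → E ← A → W — E:collider[open]; A:fork[blocks] ⇒ blocked
  2. L → E ← A → X ← W — E:collider[open]; A:fork[blocks]; X:collider[blocks] ⇒ blocked
  3. L → E ← A → X ← Y → C ← W — E:collider[open]; A:fork[blocks]; X:collider[blocks]; Y:fork[open]; C:collider[blocks] ⇒ blocked
  4. L → X ← W — X:collider[blocks] ⇒ blocked
  5. L → X ← Y → C ← W — X:collider[blocks]; Y:fork[open]; C:collider[blocks] ⇒ blocked
  6. L → X ← A → W — X:collider[blocks]; A:fork[blocks] ⇒ blocked
Every path is blocked, so L and W are d-separated given {A, E}.

Yes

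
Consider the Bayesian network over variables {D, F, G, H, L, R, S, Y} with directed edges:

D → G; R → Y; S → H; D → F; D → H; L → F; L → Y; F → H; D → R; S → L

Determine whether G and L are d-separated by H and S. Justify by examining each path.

No

5 paths connect G and L; each must be blocked for d-separation to hold:
  1. G ← D → F → H ← S → L — D:fork[open]; F:chain[open]; H:collider[open]; S:fork[blocks] ⇒ blocked
  2. G ← D → F ← L — D:fork[open]; F:collider[open] ⇒ active
  3. G ← D → R → Y ← L — D:fork[open]; R:chain[open]; Y:collider[blocks] ⇒ blocked
  4. G ← D → H ← F ← L — D:fork[open]; H:collider[open]; F:chain[open] ⇒ active
  5. G ← D → H ← S → L — D:fork[open]; H:collider[open]; S:fork[blocks] ⇒ blocked
Since the path G ← D → F ← L is active, G and L are not d-separated given {H, S}.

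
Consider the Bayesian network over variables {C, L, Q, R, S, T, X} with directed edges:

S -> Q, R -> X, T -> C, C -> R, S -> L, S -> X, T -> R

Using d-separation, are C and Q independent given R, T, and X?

Yes

There are 2 undirected paths between C and Q; checking each against the conditioning set {R, T, X}:
Path 1: C ← T → R → X ← S → Q
  T is a fork here and T is conditioned on, so the path is blocked at T.
Path 2: C → R → X ← S → Q
  R is a chain here and R is conditioned on, so the path is blocked at R.
All paths are blocked; C ⊥ Q | {R, T, X} holds.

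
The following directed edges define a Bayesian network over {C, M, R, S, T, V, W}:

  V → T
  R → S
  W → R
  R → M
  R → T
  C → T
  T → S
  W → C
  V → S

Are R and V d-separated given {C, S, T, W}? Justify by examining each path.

There are 6 undirected paths between R and V; checking each against the conditioning set {C, S, T, W}:
  1. R → S ← V — S:collider[open] ⇒ active
  2. R → S ← T ← V — S:collider[open]; T:chain[blocks] ⇒ blocked
  3. R ← W → C → T → S ← V — W:fork[blocks]; C:chain[blocks]; T:chain[blocks]; S:collider[open] ⇒ blocked
  4. R ← W → C → T ← V — W:fork[blocks]; C:chain[blocks]; T:collider[open] ⇒ blocked
  5. R → T → S ← V — T:chain[blocks]; S:collider[open] ⇒ blocked
  6. R → T ← V — T:collider[open] ⇒ active
Because an active path exists, R and V are not d-separated.

No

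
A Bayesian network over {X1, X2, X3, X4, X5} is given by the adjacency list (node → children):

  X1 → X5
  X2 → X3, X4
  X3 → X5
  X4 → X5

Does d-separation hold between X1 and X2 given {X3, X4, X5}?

There are 2 undirected paths between X1 and X2; checking each against the conditioning set {X3, X4, X5}:
Path 1: X1 → X5 ← X4 ← X2
  X4 is a chain here and X4 is conditioned on, so the path is blocked at X4.
Path 2: X1 → X5 ← X3 ← X2
  X3 is a chain here and X3 is conditioned on, so the path is blocked at X3.
Since every path is blocked, d-separation holds.

Yes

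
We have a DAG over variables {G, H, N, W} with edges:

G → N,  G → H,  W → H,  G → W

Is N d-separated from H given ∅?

No

2 paths connect N and H; each must be blocked for d-separation to hold:
Path 1: N ← G → W → H
  G is a fork and G is not conditioned on; W is a chain and W is not conditioned on — no node blocks this path, so it is active.
Path 2: N ← G → H
  G is a fork and G is not conditioned on — no node blocks this path, so it is active.
Since the path N ← G → W → H is active, N and H are not d-separated given ∅.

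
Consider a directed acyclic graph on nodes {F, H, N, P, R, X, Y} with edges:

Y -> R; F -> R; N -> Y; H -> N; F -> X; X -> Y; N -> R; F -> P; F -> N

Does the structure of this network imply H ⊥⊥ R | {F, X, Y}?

There are 5 undirected paths between H and R; checking each against the conditioning set {F, X, Y}:
Path 1: H → N → R
  N is a chain and N is not conditioned on — no node blocks this path, so it is active.
Path 2: H → N ← F → X → Y → R
  F is a fork here and F is conditioned on, so the path is blocked at F.
Path 3: H → N ← F → R
  F is a fork here and F is conditioned on, so the path is blocked at F.
Path 4: H → N → Y ← X ← F → R
  X is a chain here and X is conditioned on, so the path is blocked at X.
Path 5: H → N → Y → R
  Y is a chain here and Y is conditioned on, so the path is blocked at Y.
At least one path is unblocked, so d-separation fails.

No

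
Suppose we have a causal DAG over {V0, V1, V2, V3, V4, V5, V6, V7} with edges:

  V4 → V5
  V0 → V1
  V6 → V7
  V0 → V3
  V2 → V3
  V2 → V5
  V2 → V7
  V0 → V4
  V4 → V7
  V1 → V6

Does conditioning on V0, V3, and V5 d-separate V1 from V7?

No — V1 and V7 are not d-separated given {V0, V3, V5}.

5 paths connect V1 and V7; each must be blocked for d-separation to hold:
Path 1: V1 → V6 → V7
  V6 is a chain and V6 is not conditioned on — no node blocks this path, so it is active.
Path 2: V1 ← V0 → V4 → V5 ← V2 → V7
  V0 is a fork here and V0 is conditioned on, so the path is blocked at V0.
Path 3: V1 ← V0 → V4 → V7
  V0 is a fork here and V0 is conditioned on, so the path is blocked at V0.
Path 4: V1 ← V0 → V3 ← V2 → V5 ← V4 → V7
  V0 is a fork here and V0 is conditioned on, so the path is blocked at V0.
Path 5: V1 ← V0 → V3 ← V2 → V7
  V0 is a fork here and V0 is conditioned on, so the path is blocked at V0.
Since the path V1 → V6 → V7 is active, V1 and V7 are not d-separated given {V0, V3, V5}.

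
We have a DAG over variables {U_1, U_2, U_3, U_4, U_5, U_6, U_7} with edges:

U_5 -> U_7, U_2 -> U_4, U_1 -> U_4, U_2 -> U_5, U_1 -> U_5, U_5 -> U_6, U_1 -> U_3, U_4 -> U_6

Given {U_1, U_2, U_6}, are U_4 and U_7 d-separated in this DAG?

No

We examine all 3 paths between U_4 and U_7:
Path 1: U_4 ← U_2 → U_5 → U_7
  U_2 is a fork here and U_2 is conditioned on, so the path is blocked at U_2.
Path 2: U_4 ← U_1 → U_5 → U_7
  U_1 is a fork here and U_1 is conditioned on, so the path is blocked at U_1.
Path 3: U_4 → U_6 ← U_5 → U_7
  U_6 is a collider and U_6 is conditioned on, which opens it; U_5 is a fork and U_5 is not conditioned on — no node blocks this path, so it is active.
At least one path is unblocked, so d-separation fails.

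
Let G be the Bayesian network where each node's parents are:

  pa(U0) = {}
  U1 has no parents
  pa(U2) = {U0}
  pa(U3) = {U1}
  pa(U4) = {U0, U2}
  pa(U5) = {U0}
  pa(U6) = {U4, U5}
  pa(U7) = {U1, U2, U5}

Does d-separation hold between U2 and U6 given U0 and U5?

No

Enumerating the 6 paths from U2 to U6 and testing each for blocking by {U0, U5}:
Path 1: U2 → U7 ← U5 → U6
  U7 is a collider here and neither U7 nor any of its descendants is conditioned on, so the collider stays closed — the path is blocked at U7.
Path 2: U2 → U7 ← U5 ← U0 → U4 → U6
  U7 is a collider here and neither U7 nor any of its descendants is conditioned on, so the collider stays closed — the path is blocked at U7.
Path 3: U2 → U4 → U6
  U4 is a chain and U4 is not conditioned on — no node blocks this path, so it is active.
Path 4: U2 → U4 ← U0 → U5 → U6
  U4 is a collider here and neither U4 nor any of its descendants is conditioned on, so the collider stays closed — the path is blocked at U4.
Path 5: U2 ← U0 → U4 → U6
  U0 is a fork here and U0 is conditioned on, so the path is blocked at U0.
Path 6: U2 ← U0 → U5 → U6
  U0 is a fork here and U0 is conditioned on, so the path is blocked at U0.
At least one path is unblocked, so d-separation fails.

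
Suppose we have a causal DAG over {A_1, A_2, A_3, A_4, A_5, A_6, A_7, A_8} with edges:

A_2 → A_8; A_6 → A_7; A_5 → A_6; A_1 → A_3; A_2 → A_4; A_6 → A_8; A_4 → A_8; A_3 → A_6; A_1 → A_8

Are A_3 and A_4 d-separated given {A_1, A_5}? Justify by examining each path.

There are 4 undirected paths between A_3 and A_4; checking each against the conditioning set {A_1, A_5}:
Path 1: A_3 ← A_1 → A_8 ← A_2 → A_4
  A_1 is a fork here and A_1 is conditioned on, so the path is blocked at A_1.
Path 2: A_3 ← A_1 → A_8 ← A_4
  A_1 is a fork here and A_1 is conditioned on, so the path is blocked at A_1.
Path 3: A_3 → A_6 → A_8 ← A_2 → A_4
  A_8 is a collider here and neither A_8 nor any of its descendants is conditioned on, so the collider stays closed — the path is blocked at A_8.
Path 4: A_3 → A_6 → A_8 ← A_4
  A_8 is a collider here and neither A_8 nor any of its descendants is conditioned on, so the collider stays closed — the path is blocked at A_8.
Every path is blocked, so A_3 and A_4 are d-separated given {A_1, A_5}.

Yes — A_3 and A_4 are d-separated given {A_1, A_5}.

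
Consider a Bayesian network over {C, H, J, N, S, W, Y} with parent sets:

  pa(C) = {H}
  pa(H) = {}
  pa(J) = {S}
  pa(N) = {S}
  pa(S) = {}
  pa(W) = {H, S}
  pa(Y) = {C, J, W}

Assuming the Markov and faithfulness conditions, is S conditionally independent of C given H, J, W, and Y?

There are 4 undirected paths between S and C; checking each against the conditioning set {H, J, W, Y}:
Path 1: S → J → Y ← W ← H → C
  J is a chain here and J is conditioned on, so the path is blocked at J.
Path 2: S → J → Y ← C
  J is a chain here and J is conditioned on, so the path is blocked at J.
Path 3: S → W → Y ← C
  W is a chain here and W is conditioned on, so the path is blocked at W.
Path 4: S → W ← H → C
  H is a fork here and H is conditioned on, so the path is blocked at H.
Every path is blocked, so S and C are d-separated given {H, J, W, Y}.

Yes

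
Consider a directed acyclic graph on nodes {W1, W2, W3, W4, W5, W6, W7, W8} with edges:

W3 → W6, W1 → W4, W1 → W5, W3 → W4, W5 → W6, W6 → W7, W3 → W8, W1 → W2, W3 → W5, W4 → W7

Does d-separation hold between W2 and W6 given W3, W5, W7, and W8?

6 paths connect W2 and W6; each must be blocked for d-separation to hold:
Path 1: W2 ← W1 → W4 → W7 ← W6
  W1 is a fork and W1 is not conditioned on; W4 is a chain and W4 is not conditioned on; W7 is a collider and W7 is conditioned on, which opens it — no node blocks this path, so it is active.
Path 2: W2 ← W1 → W4 ← W3 → W6
  W3 is a fork here and W3 is conditioned on, so the path is blocked at W3.
Path 3: W2 ← W1 → W4 ← W3 → W5 → W6
  W3 is a fork here and W3 is conditioned on, so the path is blocked at W3.
Path 4: W2 ← W1 → W5 → W6
  W5 is a chain here and W5 is conditioned on, so the path is blocked at W5.
Path 5: W2 ← W1 → W5 ← W3 → W6
  W3 is a fork here and W3 is conditioned on, so the path is blocked at W3.
Path 6: W2 ← W1 → W5 ← W3 → W4 → W7 ← W6
  W3 is a fork here and W3 is conditioned on, so the path is blocked at W3.
Since the path W2 ← W1 → W4 → W7 ← W6 is active, W2 and W6 are not d-separated given {W3, W5, W7, W8}.

No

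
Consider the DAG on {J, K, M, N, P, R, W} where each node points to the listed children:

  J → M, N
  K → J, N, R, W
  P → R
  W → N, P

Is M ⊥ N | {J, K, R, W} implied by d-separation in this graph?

There are 4 undirected paths between M and N; checking each against the conditioning set {J, K, R, W}:
  1. M ← J ← K → W → N — J:chain[blocks]; K:fork[blocks]; W:chain[blocks] ⇒ blocked
  2. M ← J ← K → R ← P ← W → N — J:chain[blocks]; K:fork[blocks]; R:collider[open]; P:chain[open]; W:fork[blocks] ⇒ blocked
  3. M ← J ← K → N — J:chain[blocks]; K:fork[blocks] ⇒ blocked
  4. M ← J → N — J:fork[blocks] ⇒ blocked
All paths are blocked; M ⊥ N | {J, K, R, W} holds.

Yes — M and N are d-separated given {J, K, R, W}.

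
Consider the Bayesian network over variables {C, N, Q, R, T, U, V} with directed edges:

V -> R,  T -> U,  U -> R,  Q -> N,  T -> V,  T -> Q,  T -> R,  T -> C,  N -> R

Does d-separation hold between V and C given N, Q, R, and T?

There are 4 undirected paths between V and C; checking each against the conditioning set {N, Q, R, T}:
  1. V ← T → C — T:fork[blocks] ⇒ blocked
  2. V → R ← T → C — R:collider[open]; T:fork[blocks] ⇒ blocked
  3. V → R ← N ← Q ← T → C — R:collider[open]; N:chain[blocks]; Q:chain[blocks]; T:fork[blocks] ⇒ blocked
  4. V → R ← U ← T → C — R:collider[open]; U:chain[open]; T:fork[blocks] ⇒ blocked
Since every path is blocked, d-separation holds.

Yes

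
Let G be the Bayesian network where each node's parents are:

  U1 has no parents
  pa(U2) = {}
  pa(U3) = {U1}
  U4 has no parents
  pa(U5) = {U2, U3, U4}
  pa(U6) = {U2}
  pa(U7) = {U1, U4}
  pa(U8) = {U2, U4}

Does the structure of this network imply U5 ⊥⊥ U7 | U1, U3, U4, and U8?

Yes — U5 and U7 are d-separated given {U1, U3, U4, U8}.

Enumerating the 3 paths from U5 to U7 and testing each for blocking by {U1, U3, U4, U8}:
Path 1: U5 ← U4 → U7
  U4 is a fork here and U4 is conditioned on, so the path is blocked at U4.
Path 2: U5 ← U3 ← U1 → U7
  U3 is a chain here and U3 is conditioned on, so the path is blocked at U3.
Path 3: U5 ← U2 → U8 ← U4 → U7
  U4 is a fork here and U4 is conditioned on, so the path is blocked at U4.
Since every path is blocked, d-separation holds.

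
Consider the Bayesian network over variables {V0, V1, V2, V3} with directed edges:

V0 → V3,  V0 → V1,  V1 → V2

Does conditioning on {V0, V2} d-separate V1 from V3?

The only undirected path from V1 to V3 is:
Path 1: V1 ← V0 → V3
  V0 is a fork here and V0 is conditioned on, so the path is blocked at V0.
All paths are blocked; V1 ⊥ V3 | {V0, V2} holds.

Yes — V1 and V3 are d-separated given {V0, V2}.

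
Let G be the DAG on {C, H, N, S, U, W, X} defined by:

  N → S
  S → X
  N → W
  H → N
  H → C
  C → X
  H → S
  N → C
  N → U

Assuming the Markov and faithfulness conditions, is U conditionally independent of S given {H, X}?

No

We examine all 5 paths between U and S:
Path 1: U ← N → C → X ← S
  N is a fork and N is not conditioned on; C is a chain and C is not conditioned on; X is a collider and X is conditioned on, which opens it — no node blocks this path, so it is active.
Path 2: U ← N → C ← H → S
  H is a fork here and H is conditioned on, so the path is blocked at H.
Path 3: U ← N → S
  N is a fork and N is not conditioned on — no node blocks this path, so it is active.
Path 4: U ← N ← H → C → X ← S
  H is a fork here and H is conditioned on, so the path is blocked at H.
Path 5: U ← N ← H → S
  H is a fork here and H is conditioned on, so the path is blocked at H.
At least one path is unblocked, so d-separation fails.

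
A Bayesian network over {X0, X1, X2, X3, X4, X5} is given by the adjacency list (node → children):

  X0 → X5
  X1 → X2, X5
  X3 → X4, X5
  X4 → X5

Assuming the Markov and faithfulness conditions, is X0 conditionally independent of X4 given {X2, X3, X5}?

No

Enumerating the 2 paths from X0 to X4 and testing each for blocking by {X2, X3, X5}:
  1. X0 → X5 ← X3 → X4 — X5:collider[open]; X3:fork[blocks] ⇒ blocked
  2. X0 → X5 ← X4 — X5:collider[open] ⇒ active
At least one path is unblocked, so d-separation fails.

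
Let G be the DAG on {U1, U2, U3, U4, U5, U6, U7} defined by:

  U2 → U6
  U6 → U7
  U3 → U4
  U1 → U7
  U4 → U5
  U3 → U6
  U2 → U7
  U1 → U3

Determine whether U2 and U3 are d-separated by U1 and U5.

4 paths connect U2 and U3; each must be blocked for d-separation to hold:
  1. U2 → U7 ← U6 ← U3 — U7:collider[blocks]; U6:chain[open] ⇒ blocked
  2. U2 → U7 ← U1 → U3 — U7:collider[blocks]; U1:fork[blocks] ⇒ blocked
  3. U2 → U6 → U7 ← U1 → U3 — U6:chain[open]; U7:collider[blocks]; U1:fork[blocks] ⇒ blocked
  4. U2 → U6 ← U3 — U6:collider[blocks] ⇒ blocked
All paths are blocked; U2 ⊥ U3 | {U1, U5} holds.

Yes — U2 and U3 are d-separated given {U1, U5}.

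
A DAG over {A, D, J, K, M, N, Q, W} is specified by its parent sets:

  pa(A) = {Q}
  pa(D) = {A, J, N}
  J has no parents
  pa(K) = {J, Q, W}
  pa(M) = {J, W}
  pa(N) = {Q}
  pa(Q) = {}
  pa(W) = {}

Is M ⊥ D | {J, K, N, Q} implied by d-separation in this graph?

Enumerating the 6 paths from M to D and testing each for blocking by {J, K, N, Q}:
  1. M ← W → K ← Q → A → D — W:fork[open]; K:collider[open]; Q:fork[blocks]; A:chain[open] ⇒ blocked
  2. M ← W → K ← Q → N → D — W:fork[open]; K:collider[open]; Q:fork[blocks]; N:chain[blocks] ⇒ blocked
  3. M ← W → K ← J → D — W:fork[open]; K:collider[open]; J:fork[blocks] ⇒ blocked
  4. M ← J → K ← Q → A → D — J:fork[blocks]; K:collider[open]; Q:fork[blocks]; A:chain[open] ⇒ blocked
  5. M ← J → K ← Q → N → D — J:fork[blocks]; K:collider[open]; Q:fork[blocks]; N:chain[blocks] ⇒ blocked
  6. M ← J → D — J:fork[blocks] ⇒ blocked
Since every path is blocked, d-separation holds.

Yes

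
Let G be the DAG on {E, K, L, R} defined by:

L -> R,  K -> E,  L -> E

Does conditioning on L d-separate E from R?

Yes

There is one path between E and R:
  1. E ← L → R — L:fork[blocks] ⇒ blocked
All paths are blocked; E ⊥ R | {L} holds.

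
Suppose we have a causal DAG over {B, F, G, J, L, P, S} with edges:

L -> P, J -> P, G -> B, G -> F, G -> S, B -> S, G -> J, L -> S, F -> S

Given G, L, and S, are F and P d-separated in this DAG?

Yes

There are 6 undirected paths between F and P; checking each against the conditioning set {G, L, S}:
Path 1: F ← G → J → P
  G is a fork here and G is conditioned on, so the path is blocked at G.
Path 2: F ← G → B → S ← L → P
  G is a fork here and G is conditioned on, so the path is blocked at G.
Path 3: F ← G → S ← L → P
  G is a fork here and G is conditioned on, so the path is blocked at G.
Path 4: F → S ← L → P
  L is a fork here and L is conditioned on, so the path is blocked at L.
Path 5: F → S ← B ← G → J → P
  G is a fork here and G is conditioned on, so the path is blocked at G.
Path 6: F → S ← G → J → P
  G is a fork here and G is conditioned on, so the path is blocked at G.
Since every path is blocked, d-separation holds.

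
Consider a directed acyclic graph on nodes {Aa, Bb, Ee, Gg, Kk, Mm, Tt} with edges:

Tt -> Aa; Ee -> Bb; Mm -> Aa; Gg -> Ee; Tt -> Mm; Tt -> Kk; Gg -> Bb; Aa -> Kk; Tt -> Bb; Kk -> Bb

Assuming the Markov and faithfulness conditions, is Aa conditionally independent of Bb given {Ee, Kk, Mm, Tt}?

Yes

We examine all 6 paths between Aa and Bb:
  1. Aa → Kk → Bb — Kk:chain[blocks] ⇒ blocked
  2. Aa → Kk ← Tt → Bb — Kk:collider[open]; Tt:fork[blocks] ⇒ blocked
  3. Aa ← Mm ← Tt → Bb — Mm:chain[blocks]; Tt:fork[blocks] ⇒ blocked
  4. Aa ← Mm ← Tt → Kk → Bb — Mm:chain[blocks]; Tt:fork[blocks]; Kk:chain[blocks] ⇒ blocked
  5. Aa ← Tt → Bb — Tt:fork[blocks] ⇒ blocked
  6. Aa ← Tt → Kk → Bb — Tt:fork[blocks]; Kk:chain[blocks] ⇒ blocked
All paths are blocked; Aa ⊥ Bb | {Ee, Kk, Mm, Tt} holds.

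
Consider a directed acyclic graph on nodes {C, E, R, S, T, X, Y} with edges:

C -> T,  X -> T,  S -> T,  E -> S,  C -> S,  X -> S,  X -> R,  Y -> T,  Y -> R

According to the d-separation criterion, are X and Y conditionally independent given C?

Yes

4 paths connect X and Y; each must be blocked for d-separation to hold:
  1. X → R ← Y — R:collider[blocks] ⇒ blocked
  2. X → T ← Y — T:collider[blocks] ⇒ blocked
  3. X → S ← C → T ← Y — S:collider[blocks]; C:fork[blocks]; T:collider[blocks] ⇒ blocked
  4. X → S → T ← Y — S:chain[open]; T:collider[blocks] ⇒ blocked
Since every path is blocked, d-separation holds.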